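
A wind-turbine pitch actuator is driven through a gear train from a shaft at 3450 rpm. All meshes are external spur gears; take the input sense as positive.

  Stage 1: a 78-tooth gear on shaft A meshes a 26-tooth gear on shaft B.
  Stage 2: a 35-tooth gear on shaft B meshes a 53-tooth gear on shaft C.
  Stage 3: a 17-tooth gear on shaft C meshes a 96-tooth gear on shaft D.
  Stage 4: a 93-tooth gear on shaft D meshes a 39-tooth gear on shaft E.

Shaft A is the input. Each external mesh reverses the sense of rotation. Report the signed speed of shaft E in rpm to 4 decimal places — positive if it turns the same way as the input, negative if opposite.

Stage 1 [78T→26T]: ω = 3450.0000×78/26 = 10350.0000 rpm, dir flips to −; running = −10350.0000
Stage 2 [35T→53T]: ω = 10350.0000×35/53 = 6834.9057 rpm, dir flips to +; running = +6834.9057
Stage 3 [17T→96T]: ω = 6834.9057×17/96 = 1210.3479 rpm, dir flips to −; running = −1210.3479
Stage 4 [93T→39T]: ω = 1210.3479×93/39 = 2886.2142 rpm, dir flips to +; running = +2886.2142

+2886.2142 rpm (same as input, |ω| = 2886.2142 rpm)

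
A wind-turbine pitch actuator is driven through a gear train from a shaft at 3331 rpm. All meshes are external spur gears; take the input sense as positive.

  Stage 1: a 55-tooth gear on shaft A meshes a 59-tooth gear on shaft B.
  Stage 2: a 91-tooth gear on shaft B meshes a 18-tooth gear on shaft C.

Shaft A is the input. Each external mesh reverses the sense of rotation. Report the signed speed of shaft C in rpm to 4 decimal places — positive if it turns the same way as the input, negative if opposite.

Stage 1 [55T→59T]: ω = 3331.0000×55/59 = 3105.1695 rpm, dir flips to −; running = −3105.1695
Stage 2 [91T→18T]: ω = 3105.1695×91/18 = 15698.3569 rpm, dir flips to +; running = +15698.3569

+15698.3569 rpm (same as input, |ω| = 15698.3569 rpm)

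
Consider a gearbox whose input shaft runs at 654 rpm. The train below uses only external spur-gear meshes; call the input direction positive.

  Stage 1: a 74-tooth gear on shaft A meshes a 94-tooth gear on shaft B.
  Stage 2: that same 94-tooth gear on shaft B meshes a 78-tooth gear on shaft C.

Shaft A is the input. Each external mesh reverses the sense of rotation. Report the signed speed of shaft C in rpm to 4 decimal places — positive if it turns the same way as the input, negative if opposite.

+620.4615 rpm (same as input, |ω| = 620.4615 rpm)

Stage 1 [74T→94T]: ω = 654.0000×74/94 = 514.8511 rpm, dir flips to −; running = −514.8511
Stage 2 [94T→78T]: ω = 514.8511×94/78 = 620.4615 rpm, dir flips to +; running = +620.4615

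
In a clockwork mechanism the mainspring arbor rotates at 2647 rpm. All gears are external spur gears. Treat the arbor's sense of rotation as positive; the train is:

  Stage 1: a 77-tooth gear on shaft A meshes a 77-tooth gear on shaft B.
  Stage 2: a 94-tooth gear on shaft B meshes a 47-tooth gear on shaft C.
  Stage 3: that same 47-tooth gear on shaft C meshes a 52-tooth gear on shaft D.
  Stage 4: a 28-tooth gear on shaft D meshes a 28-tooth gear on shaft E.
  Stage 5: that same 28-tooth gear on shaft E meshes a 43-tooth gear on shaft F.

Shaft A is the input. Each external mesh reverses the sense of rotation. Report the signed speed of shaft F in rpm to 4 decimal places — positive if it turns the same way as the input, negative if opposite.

Stage 1 [77T→77T]: ω = 2647.0000×77/77 = 2647.0000 rpm, dir flips to −; running = −2647.0000
Stage 2 [94T→47T]: ω = 2647.0000×94/47 = 5294.0000 rpm, dir flips to +; running = +5294.0000
Stage 3 [47T→52T]: ω = 5294.0000×47/52 = 4784.9615 rpm, dir flips to −; running = −4784.9615
Stage 4 [28T→28T]: ω = 4784.9615×28/28 = 4784.9615 rpm, dir flips to +; running = +4784.9615
Stage 5 [28T→43T]: ω = 4784.9615×28/43 = 3115.7889 rpm, dir flips to −; running = −3115.7889

-3115.7889 rpm (opposite to input, |ω| = 3115.7889 rpm)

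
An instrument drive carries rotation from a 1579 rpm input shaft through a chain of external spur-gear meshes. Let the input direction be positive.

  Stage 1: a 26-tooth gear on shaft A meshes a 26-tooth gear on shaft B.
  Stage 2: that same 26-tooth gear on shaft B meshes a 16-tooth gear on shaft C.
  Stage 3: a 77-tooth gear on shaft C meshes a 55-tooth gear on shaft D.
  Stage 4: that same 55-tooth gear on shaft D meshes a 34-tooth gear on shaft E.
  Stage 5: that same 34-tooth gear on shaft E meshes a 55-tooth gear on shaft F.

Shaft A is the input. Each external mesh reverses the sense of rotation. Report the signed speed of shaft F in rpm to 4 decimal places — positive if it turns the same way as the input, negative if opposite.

-3592.2250 rpm (opposite to input, |ω| = 3592.2250 rpm)

Stage 1 [26T→26T]: ω = 1579.0000×26/26 = 1579.0000 rpm, dir flips to −; running = −1579.0000
Stage 2 [26T→16T]: ω = 1579.0000×26/16 = 2565.8750 rpm, dir flips to +; running = +2565.8750
Stage 3 [77T→55T]: ω = 2565.8750×77/55 = 3592.2250 rpm, dir flips to −; running = −3592.2250
Stage 4 [55T→34T]: ω = 3592.2250×55/34 = 5810.9522 rpm, dir flips to +; running = +5810.9522
Stage 5 [34T→55T]: ω = 5810.9522×34/55 = 3592.2250 rpm, dir flips to −; running = −3592.2250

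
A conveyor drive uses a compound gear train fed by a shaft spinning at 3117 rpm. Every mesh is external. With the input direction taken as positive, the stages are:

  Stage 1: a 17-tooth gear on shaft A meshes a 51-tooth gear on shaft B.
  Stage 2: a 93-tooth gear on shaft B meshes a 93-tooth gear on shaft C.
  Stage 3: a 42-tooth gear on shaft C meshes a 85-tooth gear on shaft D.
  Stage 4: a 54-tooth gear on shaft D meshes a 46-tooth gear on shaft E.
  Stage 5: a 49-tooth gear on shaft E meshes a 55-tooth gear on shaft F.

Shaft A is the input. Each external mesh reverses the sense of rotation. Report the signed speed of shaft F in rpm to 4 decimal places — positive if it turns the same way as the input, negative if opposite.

-536.9270 rpm (opposite to input, |ω| = 536.9270 rpm)

Stage 1 [17T→51T]: ω = 3117.0000×17/51 = 1039.0000 rpm, dir flips to −; running = −1039.0000
Stage 2 [93T→93T]: ω = 1039.0000×93/93 = 1039.0000 rpm, dir flips to +; running = +1039.0000
Stage 3 [42T→85T]: ω = 1039.0000×42/85 = 513.3882 rpm, dir flips to −; running = −513.3882
Stage 4 [54T→46T]: ω = 513.3882×54/46 = 602.6731 rpm, dir flips to +; running = +602.6731
Stage 5 [49T→55T]: ω = 602.6731×49/55 = 536.9270 rpm, dir flips to −; running = −536.9270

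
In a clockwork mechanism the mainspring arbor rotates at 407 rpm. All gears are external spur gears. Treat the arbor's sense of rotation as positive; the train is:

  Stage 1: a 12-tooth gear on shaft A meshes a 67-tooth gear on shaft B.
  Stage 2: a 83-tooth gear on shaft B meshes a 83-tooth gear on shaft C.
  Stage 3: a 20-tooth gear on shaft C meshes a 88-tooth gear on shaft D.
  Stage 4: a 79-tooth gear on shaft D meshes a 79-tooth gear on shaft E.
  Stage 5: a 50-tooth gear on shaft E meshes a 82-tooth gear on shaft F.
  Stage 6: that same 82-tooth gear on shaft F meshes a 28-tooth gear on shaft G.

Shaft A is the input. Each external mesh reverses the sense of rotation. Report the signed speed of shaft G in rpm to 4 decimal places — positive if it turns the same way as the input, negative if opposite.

+29.5842 rpm (same as input, |ω| = 29.5842 rpm)

Stage 1 [12T→67T]: ω = 407.0000×12/67 = 72.8955 rpm, dir flips to −; running = −72.8955
Stage 2 [83T→83T]: ω = 72.8955×83/83 = 72.8955 rpm, dir flips to +; running = +72.8955
Stage 3 [20T→88T]: ω = 72.8955×20/88 = 16.5672 rpm, dir flips to −; running = −16.5672
Stage 4 [79T→79T]: ω = 16.5672×79/79 = 16.5672 rpm, dir flips to +; running = +16.5672
Stage 5 [50T→82T]: ω = 16.5672×50/82 = 10.1019 rpm, dir flips to −; running = −10.1019
Stage 6 [82T→28T]: ω = 10.1019×82/28 = 29.5842 rpm, dir flips to +; running = +29.5842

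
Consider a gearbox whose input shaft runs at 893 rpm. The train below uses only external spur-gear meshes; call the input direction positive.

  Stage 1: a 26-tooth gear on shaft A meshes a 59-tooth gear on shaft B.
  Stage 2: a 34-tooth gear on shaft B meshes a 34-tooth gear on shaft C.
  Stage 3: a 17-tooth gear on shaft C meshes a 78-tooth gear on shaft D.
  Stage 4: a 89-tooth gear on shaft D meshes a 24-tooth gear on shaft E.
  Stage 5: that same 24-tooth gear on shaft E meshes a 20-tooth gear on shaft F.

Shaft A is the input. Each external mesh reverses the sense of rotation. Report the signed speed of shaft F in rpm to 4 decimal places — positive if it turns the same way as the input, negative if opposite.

-381.6692 rpm (opposite to input, |ω| = 381.6692 rpm)

Stage 1 [26T→59T]: ω = 893.0000×26/59 = 393.5254 rpm, dir flips to −; running = −393.5254
Stage 2 [34T→34T]: ω = 393.5254×34/34 = 393.5254 rpm, dir flips to +; running = +393.5254
Stage 3 [17T→78T]: ω = 393.5254×17/78 = 85.7684 rpm, dir flips to −; running = −85.7684
Stage 4 [89T→24T]: ω = 85.7684×89/24 = 318.0577 rpm, dir flips to +; running = +318.0577
Stage 5 [24T→20T]: ω = 318.0577×24/20 = 381.6692 rpm, dir flips to −; running = −381.6692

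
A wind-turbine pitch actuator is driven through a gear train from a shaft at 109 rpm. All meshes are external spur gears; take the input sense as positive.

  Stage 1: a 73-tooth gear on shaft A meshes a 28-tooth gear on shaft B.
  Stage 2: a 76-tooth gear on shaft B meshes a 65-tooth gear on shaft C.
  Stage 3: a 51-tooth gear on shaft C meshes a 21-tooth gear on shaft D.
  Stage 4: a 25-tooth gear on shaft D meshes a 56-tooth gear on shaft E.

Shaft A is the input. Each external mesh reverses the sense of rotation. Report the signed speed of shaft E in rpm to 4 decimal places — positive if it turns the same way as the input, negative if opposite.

Stage 1 [73T→28T]: ω = 109.0000×73/28 = 284.1786 rpm, dir flips to −; running = −284.1786
Stage 2 [76T→65T]: ω = 284.1786×76/65 = 332.2703 rpm, dir flips to +; running = +332.2703
Stage 3 [51T→21T]: ω = 332.2703×51/21 = 806.9422 rpm, dir flips to −; running = −806.9422
Stage 4 [25T→56T]: ω = 806.9422×25/56 = 360.2421 rpm, dir flips to +; running = +360.2421

+360.2421 rpm (same as input, |ω| = 360.2421 rpm)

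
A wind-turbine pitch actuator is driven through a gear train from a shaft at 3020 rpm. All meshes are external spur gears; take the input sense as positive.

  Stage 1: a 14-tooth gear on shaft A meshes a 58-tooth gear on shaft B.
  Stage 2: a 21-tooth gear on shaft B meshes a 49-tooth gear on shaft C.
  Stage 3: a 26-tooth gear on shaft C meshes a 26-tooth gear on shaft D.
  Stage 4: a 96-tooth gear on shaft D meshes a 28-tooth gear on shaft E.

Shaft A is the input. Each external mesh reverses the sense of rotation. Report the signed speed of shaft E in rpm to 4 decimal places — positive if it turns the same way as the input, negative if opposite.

+1071.1330 rpm (same as input, |ω| = 1071.1330 rpm)

Stage 1 [14T→58T]: ω = 3020.0000×14/58 = 728.9655 rpm, dir flips to −; running = −728.9655
Stage 2 [21T→49T]: ω = 728.9655×21/49 = 312.4138 rpm, dir flips to +; running = +312.4138
Stage 3 [26T→26T]: ω = 312.4138×26/26 = 312.4138 rpm, dir flips to −; running = −312.4138
Stage 4 [96T→28T]: ω = 312.4138×96/28 = 1071.1330 rpm, dir flips to +; running = +1071.1330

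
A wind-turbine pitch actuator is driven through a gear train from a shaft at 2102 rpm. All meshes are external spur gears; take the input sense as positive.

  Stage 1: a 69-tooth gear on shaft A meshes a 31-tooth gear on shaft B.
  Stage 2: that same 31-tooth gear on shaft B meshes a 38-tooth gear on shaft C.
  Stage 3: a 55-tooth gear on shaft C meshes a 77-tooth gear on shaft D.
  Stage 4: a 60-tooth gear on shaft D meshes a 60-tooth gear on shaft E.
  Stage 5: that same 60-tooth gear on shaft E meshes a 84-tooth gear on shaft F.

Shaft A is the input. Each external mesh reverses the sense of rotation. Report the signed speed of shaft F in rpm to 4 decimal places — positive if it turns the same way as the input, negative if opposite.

-1947.3416 rpm (opposite to input, |ω| = 1947.3416 rpm)

Stage 1 [69T→31T]: ω = 2102.0000×69/31 = 4678.6452 rpm, dir flips to −; running = −4678.6452
Stage 2 [31T→38T]: ω = 4678.6452×31/38 = 3816.7895 rpm, dir flips to +; running = +3816.7895
Stage 3 [55T→77T]: ω = 3816.7895×55/77 = 2726.2782 rpm, dir flips to −; running = −2726.2782
Stage 4 [60T→60T]: ω = 2726.2782×60/60 = 2726.2782 rpm, dir flips to +; running = +2726.2782
Stage 5 [60T→84T]: ω = 2726.2782×60/84 = 1947.3416 rpm, dir flips to −; running = −1947.3416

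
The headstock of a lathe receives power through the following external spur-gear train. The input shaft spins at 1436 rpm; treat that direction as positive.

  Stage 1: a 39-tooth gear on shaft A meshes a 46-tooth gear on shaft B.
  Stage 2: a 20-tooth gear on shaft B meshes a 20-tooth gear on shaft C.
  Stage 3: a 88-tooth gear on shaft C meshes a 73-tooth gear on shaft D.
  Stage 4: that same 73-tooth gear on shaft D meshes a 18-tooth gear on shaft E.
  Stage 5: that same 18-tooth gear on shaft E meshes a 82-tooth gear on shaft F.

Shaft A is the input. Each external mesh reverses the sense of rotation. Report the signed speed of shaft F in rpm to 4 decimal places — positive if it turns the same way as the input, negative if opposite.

-1306.5620 rpm (opposite to input, |ω| = 1306.5620 rpm)

Stage 1 [39T→46T]: ω = 1436.0000×39/46 = 1217.4783 rpm, dir flips to −; running = −1217.4783
Stage 2 [20T→20T]: ω = 1217.4783×20/20 = 1217.4783 rpm, dir flips to +; running = +1217.4783
Stage 3 [88T→73T]: ω = 1217.4783×88/73 = 1467.6450 rpm, dir flips to −; running = −1467.6450
Stage 4 [73T→18T]: ω = 1467.6450×73/18 = 5952.1159 rpm, dir flips to +; running = +5952.1159
Stage 5 [18T→82T]: ω = 5952.1159×18/82 = 1306.5620 rpm, dir flips to −; running = −1306.5620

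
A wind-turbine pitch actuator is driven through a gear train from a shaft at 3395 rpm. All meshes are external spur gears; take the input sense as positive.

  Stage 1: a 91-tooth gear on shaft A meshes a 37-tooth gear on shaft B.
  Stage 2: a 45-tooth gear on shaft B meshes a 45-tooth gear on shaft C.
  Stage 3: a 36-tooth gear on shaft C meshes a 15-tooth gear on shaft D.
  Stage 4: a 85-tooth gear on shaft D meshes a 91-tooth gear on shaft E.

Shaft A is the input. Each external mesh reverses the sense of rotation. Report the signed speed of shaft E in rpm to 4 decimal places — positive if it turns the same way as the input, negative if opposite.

Stage 1 [91T→37T]: ω = 3395.0000×91/37 = 8349.8649 rpm, dir flips to −; running = −8349.8649
Stage 2 [45T→45T]: ω = 8349.8649×45/45 = 8349.8649 rpm, dir flips to +; running = +8349.8649
Stage 3 [36T→15T]: ω = 8349.8649×36/15 = 20039.6757 rpm, dir flips to −; running = −20039.6757
Stage 4 [85T→91T]: ω = 20039.6757×85/91 = 18718.3784 rpm, dir flips to +; running = +18718.3784

+18718.3784 rpm (same as input, |ω| = 18718.3784 rpm)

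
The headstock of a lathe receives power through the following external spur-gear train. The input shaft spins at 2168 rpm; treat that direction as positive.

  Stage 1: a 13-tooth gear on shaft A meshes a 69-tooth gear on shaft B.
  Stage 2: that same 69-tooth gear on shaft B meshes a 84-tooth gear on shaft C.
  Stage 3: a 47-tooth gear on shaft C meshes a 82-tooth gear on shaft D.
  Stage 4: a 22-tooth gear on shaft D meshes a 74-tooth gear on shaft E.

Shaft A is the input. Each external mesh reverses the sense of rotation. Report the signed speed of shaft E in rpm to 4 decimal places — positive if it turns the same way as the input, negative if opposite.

+57.1740 rpm (same as input, |ω| = 57.1740 rpm)

Stage 1 [13T→69T]: ω = 2168.0000×13/69 = 408.4638 rpm, dir flips to −; running = −408.4638
Stage 2 [69T→84T]: ω = 408.4638×69/84 = 335.5238 rpm, dir flips to +; running = +335.5238
Stage 3 [47T→82T]: ω = 335.5238×47/82 = 192.3124 rpm, dir flips to −; running = −192.3124
Stage 4 [22T→74T]: ω = 192.3124×22/74 = 57.1740 rpm, dir flips to +; running = +57.1740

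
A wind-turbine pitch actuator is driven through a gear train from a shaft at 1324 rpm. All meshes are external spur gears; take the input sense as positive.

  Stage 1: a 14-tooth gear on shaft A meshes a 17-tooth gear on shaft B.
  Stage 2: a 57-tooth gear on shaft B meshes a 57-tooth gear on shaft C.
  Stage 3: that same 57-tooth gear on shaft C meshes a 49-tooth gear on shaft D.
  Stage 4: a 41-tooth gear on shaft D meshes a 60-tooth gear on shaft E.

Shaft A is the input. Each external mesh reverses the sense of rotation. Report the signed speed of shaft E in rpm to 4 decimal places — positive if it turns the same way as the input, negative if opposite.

+866.7193 rpm (same as input, |ω| = 866.7193 rpm)

Stage 1 [14T→17T]: ω = 1324.0000×14/17 = 1090.3529 rpm, dir flips to −; running = −1090.3529
Stage 2 [57T→57T]: ω = 1090.3529×57/57 = 1090.3529 rpm, dir flips to +; running = +1090.3529
Stage 3 [57T→49T]: ω = 1090.3529×57/49 = 1268.3697 rpm, dir flips to −; running = −1268.3697
Stage 4 [41T→60T]: ω = 1268.3697×41/60 = 866.7193 rpm, dir flips to +; running = +866.7193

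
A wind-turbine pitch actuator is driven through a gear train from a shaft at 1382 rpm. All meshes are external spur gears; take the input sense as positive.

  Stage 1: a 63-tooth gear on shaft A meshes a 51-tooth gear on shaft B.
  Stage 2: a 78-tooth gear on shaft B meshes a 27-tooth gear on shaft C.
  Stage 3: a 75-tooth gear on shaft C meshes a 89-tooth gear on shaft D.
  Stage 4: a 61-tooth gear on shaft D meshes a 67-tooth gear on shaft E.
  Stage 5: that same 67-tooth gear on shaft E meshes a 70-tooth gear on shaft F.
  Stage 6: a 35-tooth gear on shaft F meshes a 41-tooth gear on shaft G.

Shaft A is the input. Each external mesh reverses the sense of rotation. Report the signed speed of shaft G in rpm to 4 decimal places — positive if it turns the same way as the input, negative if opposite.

+3091.6939 rpm (same as input, |ω| = 3091.6939 rpm)

Stage 1 [63T→51T]: ω = 1382.0000×63/51 = 1707.1765 rpm, dir flips to −; running = −1707.1765
Stage 2 [78T→27T]: ω = 1707.1765×78/27 = 4931.8431 rpm, dir flips to +; running = +4931.8431
Stage 3 [75T→89T]: ω = 4931.8431×75/89 = 4156.0476 rpm, dir flips to −; running = −4156.0476
Stage 4 [61T→67T]: ω = 4156.0476×61/67 = 3783.8642 rpm, dir flips to +; running = +3783.8642
Stage 5 [67T→70T]: ω = 3783.8642×67/70 = 3621.6986 rpm, dir flips to −; running = −3621.6986
Stage 6 [35T→41T]: ω = 3621.6986×35/41 = 3091.6939 rpm, dir flips to +; running = +3091.6939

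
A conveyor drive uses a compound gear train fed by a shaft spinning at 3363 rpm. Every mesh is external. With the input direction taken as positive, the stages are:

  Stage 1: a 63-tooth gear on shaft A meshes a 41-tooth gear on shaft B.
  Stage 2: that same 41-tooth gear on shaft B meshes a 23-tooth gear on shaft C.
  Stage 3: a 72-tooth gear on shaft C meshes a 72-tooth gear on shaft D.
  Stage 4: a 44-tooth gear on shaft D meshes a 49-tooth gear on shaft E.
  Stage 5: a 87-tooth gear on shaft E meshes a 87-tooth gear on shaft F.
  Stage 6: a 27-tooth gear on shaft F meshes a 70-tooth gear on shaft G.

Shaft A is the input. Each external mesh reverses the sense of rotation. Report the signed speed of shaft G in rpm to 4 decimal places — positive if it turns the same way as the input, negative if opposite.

+3190.5232 rpm (same as input, |ω| = 3190.5232 rpm)

Stage 1 [63T→41T]: ω = 3363.0000×63/41 = 5167.5366 rpm, dir flips to −; running = −5167.5366
Stage 2 [41T→23T]: ω = 5167.5366×41/23 = 9211.6957 rpm, dir flips to +; running = +9211.6957
Stage 3 [72T→72T]: ω = 9211.6957×72/72 = 9211.6957 rpm, dir flips to −; running = −9211.6957
Stage 4 [44T→49T]: ω = 9211.6957×44/49 = 8271.7267 rpm, dir flips to +; running = +8271.7267
Stage 5 [87T→87T]: ω = 8271.7267×87/87 = 8271.7267 rpm, dir flips to −; running = −8271.7267
Stage 6 [27T→70T]: ω = 8271.7267×27/70 = 3190.5232 rpm, dir flips to +; running = +3190.5232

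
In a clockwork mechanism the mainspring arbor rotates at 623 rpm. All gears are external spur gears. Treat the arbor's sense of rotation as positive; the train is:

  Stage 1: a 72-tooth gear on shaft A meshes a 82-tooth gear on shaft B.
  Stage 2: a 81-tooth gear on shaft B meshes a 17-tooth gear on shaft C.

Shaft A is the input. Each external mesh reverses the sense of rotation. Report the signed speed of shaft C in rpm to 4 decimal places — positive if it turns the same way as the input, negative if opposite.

Stage 1 [72T→82T]: ω = 623.0000×72/82 = 547.0244 rpm, dir flips to −; running = −547.0244
Stage 2 [81T→17T]: ω = 547.0244×81/17 = 2606.4103 rpm, dir flips to +; running = +2606.4103

+2606.4103 rpm (same as input, |ω| = 2606.4103 rpm)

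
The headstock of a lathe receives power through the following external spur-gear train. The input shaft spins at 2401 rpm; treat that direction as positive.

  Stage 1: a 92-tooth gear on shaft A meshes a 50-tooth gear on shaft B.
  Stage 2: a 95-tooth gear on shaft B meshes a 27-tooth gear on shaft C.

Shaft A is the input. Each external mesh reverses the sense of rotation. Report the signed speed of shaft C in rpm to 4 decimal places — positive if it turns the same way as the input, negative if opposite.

Stage 1 [92T→50T]: ω = 2401.0000×92/50 = 4417.8400 rpm, dir flips to −; running = −4417.8400
Stage 2 [95T→27T]: ω = 4417.8400×95/27 = 15544.2519 rpm, dir flips to +; running = +15544.2519

+15544.2519 rpm (same as input, |ω| = 15544.2519 rpm)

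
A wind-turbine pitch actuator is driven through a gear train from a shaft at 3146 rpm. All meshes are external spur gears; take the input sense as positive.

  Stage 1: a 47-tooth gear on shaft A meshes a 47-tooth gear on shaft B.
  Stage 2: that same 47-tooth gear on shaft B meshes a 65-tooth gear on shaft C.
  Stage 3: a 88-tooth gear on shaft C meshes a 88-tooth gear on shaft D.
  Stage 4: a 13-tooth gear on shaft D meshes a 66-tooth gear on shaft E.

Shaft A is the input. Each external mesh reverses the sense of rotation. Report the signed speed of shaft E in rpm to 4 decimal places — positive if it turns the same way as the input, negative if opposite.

+448.0667 rpm (same as input, |ω| = 448.0667 rpm)

Stage 1 [47T→47T]: ω = 3146.0000×47/47 = 3146.0000 rpm, dir flips to −; running = −3146.0000
Stage 2 [47T→65T]: ω = 3146.0000×47/65 = 2274.8000 rpm, dir flips to +; running = +2274.8000
Stage 3 [88T→88T]: ω = 2274.8000×88/88 = 2274.8000 rpm, dir flips to −; running = −2274.8000
Stage 4 [13T→66T]: ω = 2274.8000×13/66 = 448.0667 rpm, dir flips to +; running = +448.0667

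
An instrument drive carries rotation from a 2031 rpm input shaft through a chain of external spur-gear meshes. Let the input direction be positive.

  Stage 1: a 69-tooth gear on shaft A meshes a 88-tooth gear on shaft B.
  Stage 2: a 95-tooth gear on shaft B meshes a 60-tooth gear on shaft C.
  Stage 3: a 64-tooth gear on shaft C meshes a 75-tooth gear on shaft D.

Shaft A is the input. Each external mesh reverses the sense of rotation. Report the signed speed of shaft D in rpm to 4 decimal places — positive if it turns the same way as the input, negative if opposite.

-2151.6291 rpm (opposite to input, |ω| = 2151.6291 rpm)

Stage 1 [69T→88T]: ω = 2031.0000×69/88 = 1592.4886 rpm, dir flips to −; running = −1592.4886
Stage 2 [95T→60T]: ω = 1592.4886×95/60 = 2521.4403 rpm, dir flips to +; running = +2521.4403
Stage 3 [64T→75T]: ω = 2521.4403×64/75 = 2151.6291 rpm, dir flips to −; running = −2151.6291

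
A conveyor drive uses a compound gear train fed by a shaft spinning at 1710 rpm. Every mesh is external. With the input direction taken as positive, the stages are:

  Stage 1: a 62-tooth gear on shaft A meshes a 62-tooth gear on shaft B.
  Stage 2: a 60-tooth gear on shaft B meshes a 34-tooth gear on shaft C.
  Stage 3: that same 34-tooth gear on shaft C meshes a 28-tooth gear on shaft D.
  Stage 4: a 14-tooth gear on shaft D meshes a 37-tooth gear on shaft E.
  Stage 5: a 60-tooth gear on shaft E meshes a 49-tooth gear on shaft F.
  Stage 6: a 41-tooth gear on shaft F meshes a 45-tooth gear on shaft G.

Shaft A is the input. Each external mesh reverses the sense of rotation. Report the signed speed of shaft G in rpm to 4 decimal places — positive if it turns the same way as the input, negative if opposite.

Stage 1 [62T→62T]: ω = 1710.0000×62/62 = 1710.0000 rpm, dir flips to −; running = −1710.0000
Stage 2 [60T→34T]: ω = 1710.0000×60/34 = 3017.6471 rpm, dir flips to +; running = +3017.6471
Stage 3 [34T→28T]: ω = 3017.6471×34/28 = 3664.2857 rpm, dir flips to −; running = −3664.2857
Stage 4 [14T→37T]: ω = 3664.2857×14/37 = 1386.4865 rpm, dir flips to +; running = +1386.4865
Stage 5 [60T→49T]: ω = 1386.4865×60/49 = 1697.7386 rpm, dir flips to −; running = −1697.7386
Stage 6 [41T→45T]: ω = 1697.7386×41/45 = 1546.8285 rpm, dir flips to +; running = +1546.8285

+1546.8285 rpm (same as input, |ω| = 1546.8285 rpm)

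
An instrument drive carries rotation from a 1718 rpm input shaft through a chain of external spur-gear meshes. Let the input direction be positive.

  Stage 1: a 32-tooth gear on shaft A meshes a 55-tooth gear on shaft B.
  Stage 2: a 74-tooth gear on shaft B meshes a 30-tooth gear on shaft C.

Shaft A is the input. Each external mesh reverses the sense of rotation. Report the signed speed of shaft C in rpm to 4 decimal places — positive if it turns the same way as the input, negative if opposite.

+2465.5903 rpm (same as input, |ω| = 2465.5903 rpm)

Stage 1 [32T→55T]: ω = 1718.0000×32/55 = 999.5636 rpm, dir flips to −; running = −999.5636
Stage 2 [74T→30T]: ω = 999.5636×74/30 = 2465.5903 rpm, dir flips to +; running = +2465.5903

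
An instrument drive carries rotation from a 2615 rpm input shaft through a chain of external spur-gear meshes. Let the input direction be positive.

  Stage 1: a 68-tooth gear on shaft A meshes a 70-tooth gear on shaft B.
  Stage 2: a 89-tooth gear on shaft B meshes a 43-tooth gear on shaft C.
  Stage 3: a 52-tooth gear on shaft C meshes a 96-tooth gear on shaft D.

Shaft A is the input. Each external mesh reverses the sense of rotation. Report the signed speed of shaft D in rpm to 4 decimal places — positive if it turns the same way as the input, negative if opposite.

Stage 1 [68T→70T]: ω = 2615.0000×68/70 = 2540.2857 rpm, dir flips to −; running = −2540.2857
Stage 2 [89T→43T]: ω = 2540.2857×89/43 = 5257.8007 rpm, dir flips to +; running = +5257.8007
Stage 3 [52T→96T]: ω = 5257.8007×52/96 = 2847.9754 rpm, dir flips to −; running = −2847.9754

-2847.9754 rpm (opposite to input, |ω| = 2847.9754 rpm)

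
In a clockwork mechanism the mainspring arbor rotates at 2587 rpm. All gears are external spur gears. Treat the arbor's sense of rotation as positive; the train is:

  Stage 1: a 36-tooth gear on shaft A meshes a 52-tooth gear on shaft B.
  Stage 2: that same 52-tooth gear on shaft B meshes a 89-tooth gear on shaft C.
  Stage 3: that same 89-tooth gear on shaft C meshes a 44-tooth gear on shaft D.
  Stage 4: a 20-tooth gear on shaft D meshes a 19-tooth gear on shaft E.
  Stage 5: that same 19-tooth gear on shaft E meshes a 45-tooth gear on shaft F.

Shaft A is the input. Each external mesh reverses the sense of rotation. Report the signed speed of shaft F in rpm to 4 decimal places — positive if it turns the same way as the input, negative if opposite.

Stage 1 [36T→52T]: ω = 2587.0000×36/52 = 1791.0000 rpm, dir flips to −; running = −1791.0000
Stage 2 [52T→89T]: ω = 1791.0000×52/89 = 1046.4270 rpm, dir flips to +; running = +1046.4270
Stage 3 [89T→44T]: ω = 1046.4270×89/44 = 2116.6364 rpm, dir flips to −; running = −2116.6364
Stage 4 [20T→19T]: ω = 2116.6364×20/19 = 2228.0383 rpm, dir flips to +; running = +2228.0383
Stage 5 [19T→45T]: ω = 2228.0383×19/45 = 940.7273 rpm, dir flips to −; running = −940.7273

-940.7273 rpm (opposite to input, |ω| = 940.7273 rpm)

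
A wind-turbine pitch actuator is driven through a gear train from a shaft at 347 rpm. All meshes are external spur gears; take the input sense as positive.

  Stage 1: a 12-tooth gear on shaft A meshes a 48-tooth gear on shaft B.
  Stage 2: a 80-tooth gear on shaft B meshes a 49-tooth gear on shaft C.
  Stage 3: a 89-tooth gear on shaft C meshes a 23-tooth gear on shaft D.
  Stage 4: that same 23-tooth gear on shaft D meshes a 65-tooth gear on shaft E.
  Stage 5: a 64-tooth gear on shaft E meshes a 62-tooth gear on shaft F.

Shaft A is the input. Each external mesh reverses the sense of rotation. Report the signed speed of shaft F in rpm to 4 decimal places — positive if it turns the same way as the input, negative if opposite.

-200.1835 rpm (opposite to input, |ω| = 200.1835 rpm)

Stage 1 [12T→48T]: ω = 347.0000×12/48 = 86.7500 rpm, dir flips to −; running = −86.7500
Stage 2 [80T→49T]: ω = 86.7500×80/49 = 141.6327 rpm, dir flips to +; running = +141.6327
Stage 3 [89T→23T]: ω = 141.6327×89/23 = 548.0568 rpm, dir flips to −; running = −548.0568
Stage 4 [23T→65T]: ω = 548.0568×23/65 = 193.9278 rpm, dir flips to +; running = +193.9278
Stage 5 [64T→62T]: ω = 193.9278×64/62 = 200.1835 rpm, dir flips to −; running = −200.1835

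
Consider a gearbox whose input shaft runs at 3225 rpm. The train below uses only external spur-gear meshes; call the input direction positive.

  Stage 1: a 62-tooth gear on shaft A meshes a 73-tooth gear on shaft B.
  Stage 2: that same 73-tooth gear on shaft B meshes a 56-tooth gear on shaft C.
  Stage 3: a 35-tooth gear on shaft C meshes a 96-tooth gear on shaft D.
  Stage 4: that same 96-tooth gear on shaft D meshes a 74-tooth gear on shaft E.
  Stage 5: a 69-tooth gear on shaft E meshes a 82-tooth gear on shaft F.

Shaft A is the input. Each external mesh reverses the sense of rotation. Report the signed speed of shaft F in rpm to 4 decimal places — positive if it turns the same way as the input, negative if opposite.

-1421.0356 rpm (opposite to input, |ω| = 1421.0356 rpm)

Stage 1 [62T→73T]: ω = 3225.0000×62/73 = 2739.0411 rpm, dir flips to −; running = −2739.0411
Stage 2 [73T→56T]: ω = 2739.0411×73/56 = 3570.5357 rpm, dir flips to +; running = +3570.5357
Stage 3 [35T→96T]: ω = 3570.5357×35/96 = 1301.7578 rpm, dir flips to −; running = −1301.7578
Stage 4 [96T→74T]: ω = 1301.7578×96/74 = 1688.7669 rpm, dir flips to +; running = +1688.7669
Stage 5 [69T→82T]: ω = 1688.7669×69/82 = 1421.0356 rpm, dir flips to −; running = −1421.0356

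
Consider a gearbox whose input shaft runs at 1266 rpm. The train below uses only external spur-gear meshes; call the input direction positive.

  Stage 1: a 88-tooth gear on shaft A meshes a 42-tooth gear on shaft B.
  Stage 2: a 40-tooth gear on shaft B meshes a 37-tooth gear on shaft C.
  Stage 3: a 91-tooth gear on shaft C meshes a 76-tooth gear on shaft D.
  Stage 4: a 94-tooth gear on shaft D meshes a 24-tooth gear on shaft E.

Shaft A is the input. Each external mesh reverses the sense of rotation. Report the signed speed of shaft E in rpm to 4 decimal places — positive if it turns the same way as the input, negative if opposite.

+13448.3736 rpm (same as input, |ω| = 13448.3736 rpm)

Stage 1 [88T→42T]: ω = 1266.0000×88/42 = 2652.5714 rpm, dir flips to −; running = −2652.5714
Stage 2 [40T→37T]: ω = 2652.5714×40/37 = 2867.6448 rpm, dir flips to +; running = +2867.6448
Stage 3 [91T→76T]: ω = 2867.6448×91/76 = 3433.6273 rpm, dir flips to −; running = −3433.6273
Stage 4 [94T→24T]: ω = 3433.6273×94/24 = 13448.3736 rpm, dir flips to +; running = +13448.3736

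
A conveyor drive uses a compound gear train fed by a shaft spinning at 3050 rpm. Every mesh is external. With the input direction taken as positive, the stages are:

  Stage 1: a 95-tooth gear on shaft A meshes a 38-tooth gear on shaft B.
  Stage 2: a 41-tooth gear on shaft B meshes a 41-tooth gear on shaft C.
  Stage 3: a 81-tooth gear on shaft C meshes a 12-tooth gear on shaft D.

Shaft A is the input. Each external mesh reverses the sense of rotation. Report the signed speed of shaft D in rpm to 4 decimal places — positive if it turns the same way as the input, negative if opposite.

Stage 1 [95T→38T]: ω = 3050.0000×95/38 = 7625.0000 rpm, dir flips to −; running = −7625.0000
Stage 2 [41T→41T]: ω = 7625.0000×41/41 = 7625.0000 rpm, dir flips to +; running = +7625.0000
Stage 3 [81T→12T]: ω = 7625.0000×81/12 = 51468.7500 rpm, dir flips to −; running = −51468.7500

-51468.7500 rpm (opposite to input, |ω| = 51468.7500 rpm)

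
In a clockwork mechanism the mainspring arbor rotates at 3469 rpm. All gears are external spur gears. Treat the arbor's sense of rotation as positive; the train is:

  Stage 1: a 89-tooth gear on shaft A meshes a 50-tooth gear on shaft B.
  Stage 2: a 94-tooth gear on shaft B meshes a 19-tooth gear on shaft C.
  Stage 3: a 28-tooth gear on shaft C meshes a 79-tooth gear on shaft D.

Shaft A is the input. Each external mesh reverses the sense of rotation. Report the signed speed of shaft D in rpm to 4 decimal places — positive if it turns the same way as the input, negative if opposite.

Stage 1 [89T→50T]: ω = 3469.0000×89/50 = 6174.8200 rpm, dir flips to −; running = −6174.8200
Stage 2 [94T→19T]: ω = 6174.8200×94/19 = 30549.1095 rpm, dir flips to +; running = +30549.1095
Stage 3 [28T→79T]: ω = 30549.1095×28/79 = 10827.5325 rpm, dir flips to −; running = −10827.5325

-10827.5325 rpm (opposite to input, |ω| = 10827.5325 rpm)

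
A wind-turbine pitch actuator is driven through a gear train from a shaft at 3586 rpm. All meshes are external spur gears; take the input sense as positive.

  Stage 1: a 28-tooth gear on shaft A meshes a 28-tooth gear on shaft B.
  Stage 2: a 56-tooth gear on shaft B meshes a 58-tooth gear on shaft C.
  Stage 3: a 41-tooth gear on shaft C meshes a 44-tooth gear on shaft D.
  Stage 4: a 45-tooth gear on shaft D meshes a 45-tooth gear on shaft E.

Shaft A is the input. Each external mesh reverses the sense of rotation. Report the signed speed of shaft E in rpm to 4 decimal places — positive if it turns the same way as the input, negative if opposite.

+3226.2759 rpm (same as input, |ω| = 3226.2759 rpm)

Stage 1 [28T→28T]: ω = 3586.0000×28/28 = 3586.0000 rpm, dir flips to −; running = −3586.0000
Stage 2 [56T→58T]: ω = 3586.0000×56/58 = 3462.3448 rpm, dir flips to +; running = +3462.3448
Stage 3 [41T→44T]: ω = 3462.3448×41/44 = 3226.2759 rpm, dir flips to −; running = −3226.2759
Stage 4 [45T→45T]: ω = 3226.2759×45/45 = 3226.2759 rpm, dir flips to +; running = +3226.2759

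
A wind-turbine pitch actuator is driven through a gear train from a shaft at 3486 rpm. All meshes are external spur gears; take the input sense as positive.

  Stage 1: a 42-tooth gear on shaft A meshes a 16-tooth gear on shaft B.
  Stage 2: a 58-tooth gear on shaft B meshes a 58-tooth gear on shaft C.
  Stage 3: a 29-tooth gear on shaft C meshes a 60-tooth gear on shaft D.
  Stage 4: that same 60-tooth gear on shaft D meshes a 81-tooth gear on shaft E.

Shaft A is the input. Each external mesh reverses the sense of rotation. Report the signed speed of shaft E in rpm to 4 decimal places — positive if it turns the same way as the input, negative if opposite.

+3276.1944 rpm (same as input, |ω| = 3276.1944 rpm)

Stage 1 [42T→16T]: ω = 3486.0000×42/16 = 9150.7500 rpm, dir flips to −; running = −9150.7500
Stage 2 [58T→58T]: ω = 9150.7500×58/58 = 9150.7500 rpm, dir flips to +; running = +9150.7500
Stage 3 [29T→60T]: ω = 9150.7500×29/60 = 4422.8625 rpm, dir flips to −; running = −4422.8625
Stage 4 [60T→81T]: ω = 4422.8625×60/81 = 3276.1944 rpm, dir flips to +; running = +3276.1944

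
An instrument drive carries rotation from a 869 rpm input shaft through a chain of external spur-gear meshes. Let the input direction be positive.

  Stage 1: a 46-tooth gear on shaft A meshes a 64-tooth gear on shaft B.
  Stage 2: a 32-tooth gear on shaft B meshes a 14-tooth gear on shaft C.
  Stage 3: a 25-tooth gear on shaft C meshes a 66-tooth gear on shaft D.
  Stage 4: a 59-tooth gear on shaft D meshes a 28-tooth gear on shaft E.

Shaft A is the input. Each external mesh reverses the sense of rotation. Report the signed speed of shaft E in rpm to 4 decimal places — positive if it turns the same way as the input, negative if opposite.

Stage 1 [46T→64T]: ω = 869.0000×46/64 = 624.5938 rpm, dir flips to −; running = −624.5938
Stage 2 [32T→14T]: ω = 624.5938×32/14 = 1427.6429 rpm, dir flips to +; running = +1427.6429
Stage 3 [25T→66T]: ω = 1427.6429×25/66 = 540.7738 rpm, dir flips to −; running = −540.7738
Stage 4 [59T→28T]: ω = 540.7738×59/28 = 1139.4877 rpm, dir flips to +; running = +1139.4877

+1139.4877 rpm (same as input, |ω| = 1139.4877 rpm)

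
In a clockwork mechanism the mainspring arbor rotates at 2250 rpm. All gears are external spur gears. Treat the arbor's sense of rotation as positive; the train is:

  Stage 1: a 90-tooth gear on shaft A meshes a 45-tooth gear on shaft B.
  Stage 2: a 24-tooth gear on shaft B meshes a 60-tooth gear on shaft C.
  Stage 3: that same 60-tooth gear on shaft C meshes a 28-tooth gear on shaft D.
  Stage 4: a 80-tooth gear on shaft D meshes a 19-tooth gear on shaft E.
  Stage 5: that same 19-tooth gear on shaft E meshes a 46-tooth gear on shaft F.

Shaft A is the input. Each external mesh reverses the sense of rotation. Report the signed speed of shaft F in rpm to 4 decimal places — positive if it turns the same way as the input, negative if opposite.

Stage 1 [90T→45T]: ω = 2250.0000×90/45 = 4500.0000 rpm, dir flips to −; running = −4500.0000
Stage 2 [24T→60T]: ω = 4500.0000×24/60 = 1800.0000 rpm, dir flips to +; running = +1800.0000
Stage 3 [60T→28T]: ω = 1800.0000×60/28 = 3857.1429 rpm, dir flips to −; running = −3857.1429
Stage 4 [80T→19T]: ω = 3857.1429×80/19 = 16240.6015 rpm, dir flips to +; running = +16240.6015
Stage 5 [19T→46T]: ω = 16240.6015×19/46 = 6708.0745 rpm, dir flips to −; running = −6708.0745

-6708.0745 rpm (opposite to input, |ω| = 6708.0745 rpm)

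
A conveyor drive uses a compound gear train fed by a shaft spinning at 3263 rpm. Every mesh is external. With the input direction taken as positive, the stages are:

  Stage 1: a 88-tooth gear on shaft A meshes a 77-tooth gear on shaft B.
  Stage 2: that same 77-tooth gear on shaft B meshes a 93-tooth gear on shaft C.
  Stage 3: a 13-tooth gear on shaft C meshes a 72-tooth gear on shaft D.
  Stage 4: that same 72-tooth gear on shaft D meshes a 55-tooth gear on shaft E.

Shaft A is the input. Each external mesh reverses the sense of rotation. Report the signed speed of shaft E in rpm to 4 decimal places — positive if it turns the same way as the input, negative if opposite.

+729.7892 rpm (same as input, |ω| = 729.7892 rpm)

Stage 1 [88T→77T]: ω = 3263.0000×88/77 = 3729.1429 rpm, dir flips to −; running = −3729.1429
Stage 2 [77T→93T]: ω = 3729.1429×77/93 = 3087.5699 rpm, dir flips to +; running = +3087.5699
Stage 3 [13T→72T]: ω = 3087.5699×13/72 = 557.4779 rpm, dir flips to −; running = −557.4779
Stage 4 [72T→55T]: ω = 557.4779×72/55 = 729.7892 rpm, dir flips to +; running = +729.7892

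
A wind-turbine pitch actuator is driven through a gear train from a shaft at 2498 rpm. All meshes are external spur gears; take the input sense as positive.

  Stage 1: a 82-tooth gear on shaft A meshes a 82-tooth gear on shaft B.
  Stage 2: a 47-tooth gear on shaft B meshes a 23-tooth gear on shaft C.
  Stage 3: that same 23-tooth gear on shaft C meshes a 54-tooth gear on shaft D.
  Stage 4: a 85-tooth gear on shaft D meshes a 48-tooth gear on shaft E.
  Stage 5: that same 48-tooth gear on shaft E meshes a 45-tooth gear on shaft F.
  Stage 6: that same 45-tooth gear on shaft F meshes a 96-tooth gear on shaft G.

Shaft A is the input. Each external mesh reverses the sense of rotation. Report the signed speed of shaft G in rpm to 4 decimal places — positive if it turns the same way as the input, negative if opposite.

+1925.0598 rpm (same as input, |ω| = 1925.0598 rpm)

Stage 1 [82T→82T]: ω = 2498.0000×82/82 = 2498.0000 rpm, dir flips to −; running = −2498.0000
Stage 2 [47T→23T]: ω = 2498.0000×47/23 = 5104.6087 rpm, dir flips to +; running = +5104.6087
Stage 3 [23T→54T]: ω = 5104.6087×23/54 = 2174.1852 rpm, dir flips to −; running = −2174.1852
Stage 4 [85T→48T]: ω = 2174.1852×85/48 = 3850.1196 rpm, dir flips to +; running = +3850.1196
Stage 5 [48T→45T]: ω = 3850.1196×48/45 = 4106.7942 rpm, dir flips to −; running = −4106.7942
Stage 6 [45T→96T]: ω = 4106.7942×45/96 = 1925.0598 rpm, dir flips to +; running = +1925.0598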